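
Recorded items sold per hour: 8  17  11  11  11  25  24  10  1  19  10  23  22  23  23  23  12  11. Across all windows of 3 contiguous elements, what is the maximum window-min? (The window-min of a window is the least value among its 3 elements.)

23

Each size-3 window and its min:
(8, 17, 11) → min 8
(17, 11, 11) → min 11
(11, 11, 11) → min 11
(11, 11, 25) → min 11
(11, 25, 24) → min 11
(25, 24, 10) → min 10
(24, 10, 1) → min 1
(10, 1, 19) → min 1
(1, 19, 10) → min 1
(19, 10, 23) → min 10
(10, 23, 22) → min 10
(23, 22, 23) → min 22
(22, 23, 23) → min 22
(23, 23, 23) → min 23
(23, 23, 12) → min 12
(23, 12, 11) → min 11
Maximum of these is 23.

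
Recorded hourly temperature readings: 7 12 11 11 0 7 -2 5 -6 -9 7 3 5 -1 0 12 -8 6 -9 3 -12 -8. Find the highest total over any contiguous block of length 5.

7 12 11 11 0 → sum 41
12 11 11 0 7 → sum 41
11 11 0 7 -2 → sum 27
11 0 7 -2 5 → sum 21
0 7 -2 5 -6 → sum 4
7 -2 5 -6 -9 → sum -5
-2 5 -6 -9 7 → sum -5
5 -6 -9 7 3 → sum 0
-6 -9 7 3 5 → sum 0
-9 7 3 5 -1 → sum 5
7 3 5 -1 0 → sum 14
3 5 -1 0 12 → sum 19
5 -1 0 12 -8 → sum 8
-1 0 12 -8 6 → sum 9
0 12 -8 6 -9 → sum 1
12 -8 6 -9 3 → sum 4
-8 6 -9 3 -12 → sum -20
6 -9 3 -12 -8 → sum -20
Highest of these is 41.

41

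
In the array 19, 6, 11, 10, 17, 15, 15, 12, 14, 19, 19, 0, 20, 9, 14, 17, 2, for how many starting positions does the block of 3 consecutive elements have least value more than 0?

12

19 6 11 → min 6  > 0 ✓
6 11 10 → min 6  > 0 ✓
11 10 17 → min 10  > 0 ✓
10 17 15 → min 10  > 0 ✓
17 15 15 → min 15  > 0 ✓
15 15 12 → min 12  > 0 ✓
15 12 14 → min 12  > 0 ✓
12 14 19 → min 12  > 0 ✓
14 19 19 → min 14  > 0 ✓
19 19 0 → min 0
19 0 20 → min 0
0 20 9 → min 0
20 9 14 → min 9  > 0 ✓
9 14 17 → min 9  > 0 ✓
14 17 2 → min 2  > 0 ✓
12 windows satisfy the condition.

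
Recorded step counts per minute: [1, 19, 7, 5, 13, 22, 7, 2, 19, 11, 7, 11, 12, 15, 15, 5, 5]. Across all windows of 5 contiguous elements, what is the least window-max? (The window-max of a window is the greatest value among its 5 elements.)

(1, 19, 7, 5, 13) → max 19
(19, 7, 5, 13, 22) → max 22
(7, 5, 13, 22, 7) → max 22
(5, 13, 22, 7, 2) → max 22
(13, 22, 7, 2, 19) → max 22
(22, 7, 2, 19, 11) → max 22
(7, 2, 19, 11, 7) → max 19
(2, 19, 11, 7, 11) → max 19
(19, 11, 7, 11, 12) → max 19
(11, 7, 11, 12, 15) → max 15
(7, 11, 12, 15, 15) → max 15
(11, 12, 15, 15, 5) → max 15
(12, 15, 15, 5, 5) → max 15
Least of these is 15.

15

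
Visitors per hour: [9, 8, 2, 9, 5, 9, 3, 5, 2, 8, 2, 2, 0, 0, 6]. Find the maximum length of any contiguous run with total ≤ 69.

14

add 9: [9] sum 9, len 1
add 8: [9, 8] sum 17, len 2
add 2: [9, 8, 2] sum 19, len 3
add 9: [9, 8, 2, 9] sum 28, len 4
add 5: [9, 8, 2, 9, 5] sum 33, len 5
add 9: [9, 8, 2, 9, 5, 9] sum 42, len 6
add 3: [9, 8, 2, 9, 5, 9, 3] sum 45, len 7
add 5: [9, 8, 2, 9, 5, 9, 3, 5] sum 50, len 8
add 2: [9, 8, 2, 9, 5, 9, 3, 5, 2] sum 52, len 9
add 8: [9, 8, 2, 9, 5, 9, 3, 5, 2, 8] sum 60, len 10
add 2: [9, 8, 2, 9, 5, 9, 3, 5, 2, 8, 2] sum 62, len 11
add 2: [9, 8, 2, 9, 5, 9, 3, 5, 2, 8, 2, 2] sum 64, len 12
add 0: [9, 8, 2, 9, 5, 9, 3, 5, 2, 8, 2, 2, 0] sum 64, len 13
add 0: [9, 8, 2, 9, 5, 9, 3, 5, 2, 8, 2, 2, 0, 0] sum 64, len 14
add 6: [8, 2, 9, 5, 9, 3, 5, 2, 8, 2, 2, 0, 0, 6] sum 61, len 14
Longest length seen: 14.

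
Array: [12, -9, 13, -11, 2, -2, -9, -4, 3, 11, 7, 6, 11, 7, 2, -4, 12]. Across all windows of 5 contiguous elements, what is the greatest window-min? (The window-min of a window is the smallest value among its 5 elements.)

6

(12, -9, 13, -11, 2) → min -11
(-9, 13, -11, 2, -2) → min -11
(13, -11, 2, -2, -9) → min -11
(-11, 2, -2, -9, -4) → min -11
(2, -2, -9, -4, 3) → min -9
(-2, -9, -4, 3, 11) → min -9
(-9, -4, 3, 11, 7) → min -9
(-4, 3, 11, 7, 6) → min -4
(3, 11, 7, 6, 11) → min 3
(11, 7, 6, 11, 7) → min 6
(7, 6, 11, 7, 2) → min 2
(6, 11, 7, 2, -4) → min -4
(11, 7, 2, -4, 12) → min -4
Greatest of these is 6.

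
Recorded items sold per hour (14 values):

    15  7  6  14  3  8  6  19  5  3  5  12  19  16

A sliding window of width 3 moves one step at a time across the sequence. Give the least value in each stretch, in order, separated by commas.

[15, 7, 6] → min 6
[7, 6, 14] → min 6
[6, 14, 3] → min 3
[14, 3, 8] → min 3
[3, 8, 6] → min 3
[8, 6, 19] → min 6
[6, 19, 5] → min 5
[19, 5, 3] → min 3
[5, 3, 5] → min 3
[3, 5, 12] → min 3
[5, 12, 19] → min 5
[12, 19, 16] → min 12

6, 6, 3, 3, 3, 6, 5, 3, 3, 3, 5, 12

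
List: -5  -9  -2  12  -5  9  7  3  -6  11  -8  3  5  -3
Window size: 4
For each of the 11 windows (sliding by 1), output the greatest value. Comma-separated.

12, 12, 12, 12, 9, 9, 11, 11, 11, 11, 5

Sliding a size-4 window across the 14 values:
[-5, -9, -2, 12] → max 12
[-9, -2, 12, -5] → max 12
[-2, 12, -5, 9] → max 12
[12, -5, 9, 7] → max 12
[-5, 9, 7, 3] → max 9
[9, 7, 3, -6] → max 9
[7, 3, -6, 11] → max 11
[3, -6, 11, -8] → max 11
[-6, 11, -8, 3] → max 11
[11, -8, 3, 5] → max 11
[-8, 3, 5, -3] → max 5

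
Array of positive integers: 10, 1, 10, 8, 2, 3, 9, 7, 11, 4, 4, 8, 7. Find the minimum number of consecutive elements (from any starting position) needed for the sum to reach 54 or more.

8

Extend right; whenever the sum reaches 54, record the length and shrink from the left:
add 10: running sum 10 < 54
add 1: running sum 11 < 54
add 10: running sum 21 < 54
add 8: running sum 29 < 54
add 2: running sum 31 < 54
add 3: running sum 34 < 54
add 9: running sum 43 < 54
add 7: running sum 50 < 54
add 11: shortest ending here [10, 1, 10, 8, 2, 3, 9, 7, 11] sum 61, len 9
add 4: shortest ending here [10, 8, 2, 3, 9, 7, 11, 4] sum 54, len 8
add 4: shortest ending here [10, 8, 2, 3, 9, 7, 11, 4, 4] sum 58, len 9
add 8: shortest ending here [8, 2, 3, 9, 7, 11, 4, 4, 8] sum 56, len 9
add 7: shortest ending here [2, 3, 9, 7, 11, 4, 4, 8, 7] sum 55, len 9
Shortest qualifying length: 8.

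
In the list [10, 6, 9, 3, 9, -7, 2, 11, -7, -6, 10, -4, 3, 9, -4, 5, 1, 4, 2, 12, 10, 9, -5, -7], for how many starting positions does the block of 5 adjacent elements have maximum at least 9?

(10, 6, 9, 3, 9) → max 10  ≥ 9 ✓
(6, 9, 3, 9, -7) → max 9  ≥ 9 ✓
(9, 3, 9, -7, 2) → max 9  ≥ 9 ✓
(3, 9, -7, 2, 11) → max 11  ≥ 9 ✓
(9, -7, 2, 11, -7) → max 11  ≥ 9 ✓
(-7, 2, 11, -7, -6) → max 11  ≥ 9 ✓
(2, 11, -7, -6, 10) → max 11  ≥ 9 ✓
(11, -7, -6, 10, -4) → max 11  ≥ 9 ✓
(-7, -6, 10, -4, 3) → max 10  ≥ 9 ✓
(-6, 10, -4, 3, 9) → max 10  ≥ 9 ✓
(10, -4, 3, 9, -4) → max 10  ≥ 9 ✓
(-4, 3, 9, -4, 5) → max 9  ≥ 9 ✓
(3, 9, -4, 5, 1) → max 9  ≥ 9 ✓
(9, -4, 5, 1, 4) → max 9  ≥ 9 ✓
(-4, 5, 1, 4, 2) → max 5
(5, 1, 4, 2, 12) → max 12  ≥ 9 ✓
(1, 4, 2, 12, 10) → max 12  ≥ 9 ✓
(4, 2, 12, 10, 9) → max 12  ≥ 9 ✓
(2, 12, 10, 9, -5) → max 12  ≥ 9 ✓
(12, 10, 9, -5, -7) → max 12  ≥ 9 ✓
19 windows satisfy the condition.

19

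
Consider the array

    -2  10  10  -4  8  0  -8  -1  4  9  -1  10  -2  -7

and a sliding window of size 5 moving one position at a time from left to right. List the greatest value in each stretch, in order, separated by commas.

10, 10, 10, 8, 8, 9, 9, 10, 10, 10

[-2, 10, 10, -4, 8] → max 10
[10, 10, -4, 8, 0] → max 10
[10, -4, 8, 0, -8] → max 10
[-4, 8, 0, -8, -1] → max 8
[8, 0, -8, -1, 4] → max 8
[0, -8, -1, 4, 9] → max 9
[-8, -1, 4, 9, -1] → max 9
[-1, 4, 9, -1, 10] → max 10
[4, 9, -1, 10, -2] → max 10
[9, -1, 10, -2, -7] → max 10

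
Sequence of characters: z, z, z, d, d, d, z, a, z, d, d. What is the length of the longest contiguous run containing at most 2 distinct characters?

7

add z: window [z] (1 distinct), len 1
add z: window [z, z] (1 distinct), len 2
add z: window [z, z, z] (1 distinct), len 3
add d: window [z, z, z, d] (2 distinct), len 4
add d: window [z, z, z, d, d] (2 distinct), len 5
add d: window [z, z, z, d, d, d] (2 distinct), len 6
add z: window [z, z, z, d, d, d, z] (2 distinct), len 7
add a: window [z, a] (2 distinct), len 2
add z: window [z, a, z] (2 distinct), len 3
add d: window [z, d] (2 distinct), len 2
add d: window [z, d, d] (2 distinct), len 3
Longest length with ≤2 distinct: 7.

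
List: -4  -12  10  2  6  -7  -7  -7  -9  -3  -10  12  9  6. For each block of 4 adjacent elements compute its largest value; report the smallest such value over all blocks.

Window maxs for each of the 11 positions:
(-4, -12, 10, 2) → max 10
(-12, 10, 2, 6) → max 10
(10, 2, 6, -7) → max 10
(2, 6, -7, -7) → max 6
(6, -7, -7, -7) → max 6
(-7, -7, -7, -9) → max -7
(-7, -7, -9, -3) → max -3
(-7, -9, -3, -10) → max -3
(-9, -3, -10, 12) → max 12
(-3, -10, 12, 9) → max 12
(-10, 12, 9, 6) → max 12
Smallest of these is -7.

-7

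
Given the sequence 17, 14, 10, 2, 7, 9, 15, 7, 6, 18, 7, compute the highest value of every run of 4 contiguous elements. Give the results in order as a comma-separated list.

[17, 14, 10, 2] → max 17
[14, 10, 2, 7] → max 14
[10, 2, 7, 9] → max 10
[2, 7, 9, 15] → max 15
[7, 9, 15, 7] → max 15
[9, 15, 7, 6] → max 15
[15, 7, 6, 18] → max 18
[7, 6, 18, 7] → max 18

17, 14, 10, 15, 15, 15, 18, 18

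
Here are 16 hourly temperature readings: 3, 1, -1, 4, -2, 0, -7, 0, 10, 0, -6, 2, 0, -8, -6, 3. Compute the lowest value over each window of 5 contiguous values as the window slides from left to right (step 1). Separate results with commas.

Sliding a size-5 window across the 16 values:
[3, 1, -1, 4, -2] → min -2
[1, -1, 4, -2, 0] → min -2
[-1, 4, -2, 0, -7] → min -7
[4, -2, 0, -7, 0] → min -7
[-2, 0, -7, 0, 10] → min -7
[0, -7, 0, 10, 0] → min -7
[-7, 0, 10, 0, -6] → min -7
[0, 10, 0, -6, 2] → min -6
[10, 0, -6, 2, 0] → min -6
[0, -6, 2, 0, -8] → min -8
[-6, 2, 0, -8, -6] → min -8
[2, 0, -8, -6, 3] → min -8

-2, -2, -7, -7, -7, -7, -7, -6, -6, -8, -8, -8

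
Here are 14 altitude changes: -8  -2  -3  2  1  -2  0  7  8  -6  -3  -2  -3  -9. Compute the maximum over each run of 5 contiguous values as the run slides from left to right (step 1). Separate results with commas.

-8 -2 -3 2 1 → max 2
-2 -3 2 1 -2 → max 2
-3 2 1 -2 0 → max 2
2 1 -2 0 7 → max 7
1 -2 0 7 8 → max 8
-2 0 7 8 -6 → max 8
0 7 8 -6 -3 → max 8
7 8 -6 -3 -2 → max 8
8 -6 -3 -2 -3 → max 8
-6 -3 -2 -3 -9 → max -2

2, 2, 2, 7, 8, 8, 8, 8, 8, -2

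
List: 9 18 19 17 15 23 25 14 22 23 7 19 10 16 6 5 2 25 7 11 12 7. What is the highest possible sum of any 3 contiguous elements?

63

9 18 19 → sum 46
18 19 17 → sum 54
19 17 15 → sum 51
17 15 23 → sum 55
15 23 25 → sum 63
23 25 14 → sum 62
25 14 22 → sum 61
14 22 23 → sum 59
22 23 7 → sum 52
23 7 19 → sum 49
7 19 10 → sum 36
19 10 16 → sum 45
10 16 6 → sum 32
16 6 5 → sum 27
6 5 2 → sum 13
5 2 25 → sum 32
2 25 7 → sum 34
25 7 11 → sum 43
7 11 12 → sum 30
11 12 7 → sum 30
Highest of these is 63.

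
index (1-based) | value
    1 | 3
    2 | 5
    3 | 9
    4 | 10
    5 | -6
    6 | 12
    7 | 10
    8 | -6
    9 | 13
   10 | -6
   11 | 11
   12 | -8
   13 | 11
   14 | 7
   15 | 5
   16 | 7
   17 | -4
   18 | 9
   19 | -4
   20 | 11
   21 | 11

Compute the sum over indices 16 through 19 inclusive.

8

Elements at indices 16..19: 7, -4, 9, -4
sum(7, -4, 9, -4) = 8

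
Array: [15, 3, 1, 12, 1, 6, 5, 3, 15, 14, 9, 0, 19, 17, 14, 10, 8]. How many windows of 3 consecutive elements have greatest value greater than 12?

10

(15, 3, 1) → max 15  > 12 ✓
(3, 1, 12) → max 12
(1, 12, 1) → max 12
(12, 1, 6) → max 12
(1, 6, 5) → max 6
(6, 5, 3) → max 6
(5, 3, 15) → max 15  > 12 ✓
(3, 15, 14) → max 15  > 12 ✓
(15, 14, 9) → max 15  > 12 ✓
(14, 9, 0) → max 14  > 12 ✓
(9, 0, 19) → max 19  > 12 ✓
(0, 19, 17) → max 19  > 12 ✓
(19, 17, 14) → max 19  > 12 ✓
(17, 14, 10) → max 17  > 12 ✓
(14, 10, 8) → max 14  > 12 ✓
10 windows satisfy the condition.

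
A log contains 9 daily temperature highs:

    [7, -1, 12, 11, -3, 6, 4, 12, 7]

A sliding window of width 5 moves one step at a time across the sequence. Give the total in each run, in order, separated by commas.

26, 25, 30, 30, 26

7 -1 12 11 -3 → sum 26
-1 12 11 -3 6 → sum 25
12 11 -3 6 4 → sum 30
11 -3 6 4 12 → sum 30
-3 6 4 12 7 → sum 26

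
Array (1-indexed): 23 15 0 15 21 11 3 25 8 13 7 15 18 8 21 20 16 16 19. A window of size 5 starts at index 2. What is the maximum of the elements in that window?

21

Elements at indices 2..6: 15, 0, 15, 21, 11
max(15, 0, 15, 21, 11) = 21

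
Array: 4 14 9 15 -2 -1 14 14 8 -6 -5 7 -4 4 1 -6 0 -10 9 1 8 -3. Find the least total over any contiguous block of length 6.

-15

(4, 14, 9, 15, -2, -1) → sum 39
(14, 9, 15, -2, -1, 14) → sum 49
(9, 15, -2, -1, 14, 14) → sum 49
(15, -2, -1, 14, 14, 8) → sum 48
(-2, -1, 14, 14, 8, -6) → sum 27
(-1, 14, 14, 8, -6, -5) → sum 24
(14, 14, 8, -6, -5, 7) → sum 32
(14, 8, -6, -5, 7, -4) → sum 14
(8, -6, -5, 7, -4, 4) → sum 4
(-6, -5, 7, -4, 4, 1) → sum -3
(-5, 7, -4, 4, 1, -6) → sum -3
(7, -4, 4, 1, -6, 0) → sum 2
(-4, 4, 1, -6, 0, -10) → sum -15
(4, 1, -6, 0, -10, 9) → sum -2
(1, -6, 0, -10, 9, 1) → sum -5
(-6, 0, -10, 9, 1, 8) → sum 2
(0, -10, 9, 1, 8, -3) → sum 5
Least of these is -15.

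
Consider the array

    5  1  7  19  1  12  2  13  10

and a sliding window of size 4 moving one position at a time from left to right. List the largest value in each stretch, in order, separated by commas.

19, 19, 19, 19, 13, 13

(5, 1, 7, 19) → max 19
(1, 7, 19, 1) → max 19
(7, 19, 1, 12) → max 19
(19, 1, 12, 2) → max 19
(1, 12, 2, 13) → max 13
(12, 2, 13, 10) → max 13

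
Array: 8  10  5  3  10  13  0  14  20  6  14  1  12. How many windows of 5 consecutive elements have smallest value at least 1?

4

[8, 10, 5, 3, 10] → min 3  ≥ 1 ✓
[10, 5, 3, 10, 13] → min 3  ≥ 1 ✓
[5, 3, 10, 13, 0] → min 0
[3, 10, 13, 0, 14] → min 0
[10, 13, 0, 14, 20] → min 0
[13, 0, 14, 20, 6] → min 0
[0, 14, 20, 6, 14] → min 0
[14, 20, 6, 14, 1] → min 1  ≥ 1 ✓
[20, 6, 14, 1, 12] → min 1  ≥ 1 ✓
4 windows satisfy the condition.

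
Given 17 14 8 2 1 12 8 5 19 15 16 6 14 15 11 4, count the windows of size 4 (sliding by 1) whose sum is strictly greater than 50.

4

17 14 8 2 → sum 41
14 8 2 1 → sum 25
8 2 1 12 → sum 23
2 1 12 8 → sum 23
1 12 8 5 → sum 26
12 8 5 19 → sum 44
8 5 19 15 → sum 47
5 19 15 16 → sum 55  > 50 ✓
19 15 16 6 → sum 56  > 50 ✓
15 16 6 14 → sum 51  > 50 ✓
16 6 14 15 → sum 51  > 50 ✓
6 14 15 11 → sum 46
14 15 11 4 → sum 44
4 windows satisfy the condition.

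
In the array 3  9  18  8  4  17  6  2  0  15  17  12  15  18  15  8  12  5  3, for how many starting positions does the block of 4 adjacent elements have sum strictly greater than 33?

(3, 9, 18, 8) → sum 38  > 33 ✓
(9, 18, 8, 4) → sum 39  > 33 ✓
(18, 8, 4, 17) → sum 47  > 33 ✓
(8, 4, 17, 6) → sum 35  > 33 ✓
(4, 17, 6, 2) → sum 29
(17, 6, 2, 0) → sum 25
(6, 2, 0, 15) → sum 23
(2, 0, 15, 17) → sum 34  > 33 ✓
(0, 15, 17, 12) → sum 44  > 33 ✓
(15, 17, 12, 15) → sum 59  > 33 ✓
(17, 12, 15, 18) → sum 62  > 33 ✓
(12, 15, 18, 15) → sum 60  > 33 ✓
(15, 18, 15, 8) → sum 56  > 33 ✓
(18, 15, 8, 12) → sum 53  > 33 ✓
(15, 8, 12, 5) → sum 40  > 33 ✓
(8, 12, 5, 3) → sum 28
12 windows satisfy the condition.

12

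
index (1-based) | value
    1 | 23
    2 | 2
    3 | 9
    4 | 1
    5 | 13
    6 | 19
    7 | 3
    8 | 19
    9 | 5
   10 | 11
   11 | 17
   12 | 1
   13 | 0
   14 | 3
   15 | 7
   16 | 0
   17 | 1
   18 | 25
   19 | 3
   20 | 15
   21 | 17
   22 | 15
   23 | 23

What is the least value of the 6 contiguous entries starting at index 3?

1

Elements at indices 3..8: 9, 1, 13, 19, 3, 19
min(9, 1, 13, 19, 3, 19) = 1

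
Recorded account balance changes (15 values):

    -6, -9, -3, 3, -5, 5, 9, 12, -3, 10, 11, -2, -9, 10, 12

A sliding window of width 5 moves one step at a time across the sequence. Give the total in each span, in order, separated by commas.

-20, -9, 9, 24, 18, 33, 39, 28, 7, 20, 22

[-6, -9, -3, 3, -5] → sum -20
[-9, -3, 3, -5, 5] → sum -9
[-3, 3, -5, 5, 9] → sum 9
[3, -5, 5, 9, 12] → sum 24
[-5, 5, 9, 12, -3] → sum 18
[5, 9, 12, -3, 10] → sum 33
[9, 12, -3, 10, 11] → sum 39
[12, -3, 10, 11, -2] → sum 28
[-3, 10, 11, -2, -9] → sum 7
[10, 11, -2, -9, 10] → sum 20
[11, -2, -9, 10, 12] → sum 22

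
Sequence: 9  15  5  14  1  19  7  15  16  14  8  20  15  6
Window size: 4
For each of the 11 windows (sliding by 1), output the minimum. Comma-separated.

Sliding a size-4 window across the 14 values:
(9, 15, 5, 14) → min 5
(15, 5, 14, 1) → min 1
(5, 14, 1, 19) → min 1
(14, 1, 19, 7) → min 1
(1, 19, 7, 15) → min 1
(19, 7, 15, 16) → min 7
(7, 15, 16, 14) → min 7
(15, 16, 14, 8) → min 8
(16, 14, 8, 20) → min 8
(14, 8, 20, 15) → min 8
(8, 20, 15, 6) → min 6

5, 1, 1, 1, 1, 7, 7, 8, 8, 8, 6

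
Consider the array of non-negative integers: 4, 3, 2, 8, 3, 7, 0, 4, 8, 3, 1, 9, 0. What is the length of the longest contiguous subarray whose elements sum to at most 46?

[4] sum 4 len 1
[4, 3] sum 7 len 2
[4, 3, 2] sum 9 len 3
[4, 3, 2, 8] sum 17 len 4
[4, 3, 2, 8, 3] sum 20 len 5
[4, 3, 2, 8, 3, 7] sum 27 len 6
[4, 3, 2, 8, 3, 7, 0] sum 27 len 7
[4, 3, 2, 8, 3, 7, 0, 4] sum 31 len 8
[4, 3, 2, 8, 3, 7, 0, 4, 8] sum 39 len 9
[4, 3, 2, 8, 3, 7, 0, 4, 8, 3] sum 42 len 10
[4, 3, 2, 8, 3, 7, 0, 4, 8, 3, 1] sum 43 len 11
[2, 8, 3, 7, 0, 4, 8, 3, 1, 9] sum 45 len 10
[2, 8, 3, 7, 0, 4, 8, 3, 1, 9, 0] sum 45 len 11
Longest length seen: 11.

11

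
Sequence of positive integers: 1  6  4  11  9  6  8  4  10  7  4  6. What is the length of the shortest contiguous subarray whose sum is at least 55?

add 1: running sum 1 < 55
add 6: running sum 7 < 55
add 4: running sum 11 < 55
add 11: running sum 22 < 55
add 9: running sum 31 < 55
add 6: running sum 37 < 55
add 8: running sum 45 < 55
add 4: running sum 49 < 55
end 8: [6, 4, 11, 9, 6, 8, 4, 10] sum 58, len 8
end 9: [11, 9, 6, 8, 4, 10, 7] sum 55, len 7
end 10: [11, 9, 6, 8, 4, 10, 7, 4] sum 59, len 8
end 11: [11, 9, 6, 8, 4, 10, 7, 4, 6] sum 65, len 9
Shortest qualifying length: 7.

7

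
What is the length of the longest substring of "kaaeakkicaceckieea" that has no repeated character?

4

add k: [k] len 1
add a: [k, a] len 2
add a (repeat a, move left end past it): [a] len 1
add e: [a, e] len 2
add a (repeat a, move left end past it): [e, a] len 2
add k: [e, a, k] len 3
add k (repeat k, move left end past it): [k] len 1
add i: [k, i] len 2
add c: [k, i, c] len 3
add a: [k, i, c, a] len 4
add c (repeat c, move left end past it): [a, c] len 2
add e: [a, c, e] len 3
add c (repeat c, move left end past it): [e, c] len 2
add k: [e, c, k] len 3
add i: [e, c, k, i] len 4
add e (repeat e, move left end past it): [c, k, i, e] len 4
add e (repeat e, move left end past it): [e] len 1
add a: [e, a] len 2
Longest all-distinct length: 4.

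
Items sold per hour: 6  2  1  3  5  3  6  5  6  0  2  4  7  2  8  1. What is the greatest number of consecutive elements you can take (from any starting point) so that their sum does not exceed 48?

13

Extend to the right; shrink from the left whenever the sum exceeds 48:
add 6: [6] sum 6, len 1
add 2: [6, 2] sum 8, len 2
add 1: [6, 2, 1] sum 9, len 3
add 3: [6, 2, 1, 3] sum 12, len 4
add 5: [6, 2, 1, 3, 5] sum 17, len 5
add 3: [6, 2, 1, 3, 5, 3] sum 20, len 6
add 6: [6, 2, 1, 3, 5, 3, 6] sum 26, len 7
add 5: [6, 2, 1, 3, 5, 3, 6, 5] sum 31, len 8
add 6: [6, 2, 1, 3, 5, 3, 6, 5, 6] sum 37, len 9
add 0: [6, 2, 1, 3, 5, 3, 6, 5, 6, 0] sum 37, len 10
add 2: [6, 2, 1, 3, 5, 3, 6, 5, 6, 0, 2] sum 39, len 11
add 4: [6, 2, 1, 3, 5, 3, 6, 5, 6, 0, 2, 4] sum 43, len 12
add 7: [2, 1, 3, 5, 3, 6, 5, 6, 0, 2, 4, 7] sum 44, len 12
add 2: [2, 1, 3, 5, 3, 6, 5, 6, 0, 2, 4, 7, 2] sum 46, len 13
add 8: [5, 3, 6, 5, 6, 0, 2, 4, 7, 2, 8] sum 48, len 11
add 1: [3, 6, 5, 6, 0, 2, 4, 7, 2, 8, 1] sum 44, len 11
Longest length seen: 13.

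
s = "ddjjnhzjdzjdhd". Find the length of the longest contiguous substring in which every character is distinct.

add d: [d] len 1
add d (repeat d, move left end past it): [d] len 1
add j: [d, j] len 2
add j (repeat j, move left end past it): [j] len 1
add n: [j, n] len 2
add h: [j, n, h] len 3
add z: [j, n, h, z] len 4
add j (repeat j, move left end past it): [n, h, z, j] len 4
add d: [n, h, z, j, d] len 5
add z (repeat z, move left end past it): [j, d, z] len 3
add j (repeat j, move left end past it): [d, z, j] len 3
add d (repeat d, move left end past it): [z, j, d] len 3
add h: [z, j, d, h] len 4
add d (repeat d, move left end past it): [h, d] len 2
Longest all-distinct length: 5.

5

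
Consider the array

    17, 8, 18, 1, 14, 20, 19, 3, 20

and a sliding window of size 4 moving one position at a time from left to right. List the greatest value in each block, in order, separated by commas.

17 8 18 1 → max 18
8 18 1 14 → max 18
18 1 14 20 → max 20
1 14 20 19 → max 20
14 20 19 3 → max 20
20 19 3 20 → max 20

18, 18, 20, 20, 20, 20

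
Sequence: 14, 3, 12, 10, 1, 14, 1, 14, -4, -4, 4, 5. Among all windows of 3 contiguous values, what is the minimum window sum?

-4

Window sums for each of the 10 positions:
(14, 3, 12) → sum 29
(3, 12, 10) → sum 25
(12, 10, 1) → sum 23
(10, 1, 14) → sum 25
(1, 14, 1) → sum 16
(14, 1, 14) → sum 29
(1, 14, -4) → sum 11
(14, -4, -4) → sum 6
(-4, -4, 4) → sum -4
(-4, 4, 5) → sum 5
Minimum of these is -4.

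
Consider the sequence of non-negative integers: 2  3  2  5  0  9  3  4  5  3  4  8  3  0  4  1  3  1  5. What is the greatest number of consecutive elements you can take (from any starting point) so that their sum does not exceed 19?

7

Extend to the right; shrink from the left whenever the sum exceeds 19:
[2] sum 2 len 1
[2, 3] sum 5 len 2
[2, 3, 2] sum 7 len 3
[2, 3, 2, 5] sum 12 len 4
[2, 3, 2, 5, 0] sum 12 len 5
[3, 2, 5, 0, 9] sum 19 len 5
[2, 5, 0, 9, 3] sum 19 len 5
[0, 9, 3, 4] sum 16 len 4
[3, 4, 5] sum 12 len 3
[3, 4, 5, 3] sum 15 len 4
[3, 4, 5, 3, 4] sum 19 len 5
[3, 4, 8] sum 15 len 3
[3, 4, 8, 3] sum 18 len 4
[3, 4, 8, 3, 0] sum 18 len 5
[4, 8, 3, 0, 4] sum 19 len 5
[8, 3, 0, 4, 1] sum 16 len 5
[8, 3, 0, 4, 1, 3] sum 19 len 6
[3, 0, 4, 1, 3, 1] sum 12 len 6
[3, 0, 4, 1, 3, 1, 5] sum 17 len 7
Longest length seen: 7.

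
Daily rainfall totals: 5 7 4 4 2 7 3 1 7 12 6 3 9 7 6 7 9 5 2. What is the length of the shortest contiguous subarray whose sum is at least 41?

add 5: running sum 5 < 41
add 7: running sum 12 < 41
add 4: running sum 16 < 41
add 4: running sum 20 < 41
add 2: running sum 22 < 41
add 7: running sum 29 < 41
add 3: running sum 32 < 41
add 1: running sum 33 < 41
add 7: running sum 40 < 41
end 9: [7, 4, 4, 2, 7, 3, 1, 7, 12] sum 47, len 9
end 10: [4, 2, 7, 3, 1, 7, 12, 6] sum 42, len 8
end 11: [2, 7, 3, 1, 7, 12, 6, 3] sum 41, len 8
end 12: [3, 1, 7, 12, 6, 3, 9] sum 41, len 7
end 13: [7, 12, 6, 3, 9, 7] sum 44, len 6
end 14: [12, 6, 3, 9, 7, 6] sum 43, len 6
end 15: [12, 6, 3, 9, 7, 6, 7] sum 50, len 7
end 16: [3, 9, 7, 6, 7, 9] sum 41, len 6
end 17: [9, 7, 6, 7, 9, 5] sum 43, len 6
end 18: [9, 7, 6, 7, 9, 5, 2] sum 45, len 7
Shortest qualifying length: 6.

6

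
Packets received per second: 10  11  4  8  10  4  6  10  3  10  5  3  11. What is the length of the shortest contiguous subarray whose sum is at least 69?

add 10: running sum 10 < 69
add 11: running sum 21 < 69
add 4: running sum 25 < 69
add 8: running sum 33 < 69
add 10: running sum 43 < 69
add 4: running sum 47 < 69
add 6: running sum 53 < 69
add 10: running sum 63 < 69
add 3: running sum 66 < 69
add 10: shortest ending here [10, 11, 4, 8, 10, 4, 6, 10, 3, 10] sum 76, len 10
add 5: shortest ending here [11, 4, 8, 10, 4, 6, 10, 3, 10, 5] sum 71, len 10
add 3: shortest ending here [11, 4, 8, 10, 4, 6, 10, 3, 10, 5, 3] sum 74, len 11
add 11: shortest ending here [8, 10, 4, 6, 10, 3, 10, 5, 3, 11] sum 70, len 10
Shortest qualifying length: 10.

10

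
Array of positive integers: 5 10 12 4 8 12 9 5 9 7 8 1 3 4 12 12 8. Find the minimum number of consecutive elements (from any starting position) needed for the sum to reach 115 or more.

15

add 5: running sum 5 < 115
add 10: running sum 15 < 115
add 12: running sum 27 < 115
add 4: running sum 31 < 115
add 8: running sum 39 < 115
add 12: running sum 51 < 115
add 9: running sum 60 < 115
add 5: running sum 65 < 115
add 9: running sum 74 < 115
add 7: running sum 81 < 115
add 8: running sum 89 < 115
add 1: running sum 90 < 115
add 3: running sum 93 < 115
add 4: running sum 97 < 115
add 12: running sum 109 < 115
add 12: shortest ending here [10, 12, 4, 8, 12, 9, 5, 9, 7, 8, 1, 3, 4, 12, 12] sum 116, len 15
add 8: shortest ending here [10, 12, 4, 8, 12, 9, 5, 9, 7, 8, 1, 3, 4, 12, 12, 8] sum 124, len 16
Shortest qualifying length: 15.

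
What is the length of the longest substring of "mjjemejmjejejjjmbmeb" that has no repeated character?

[m] len 1
[m, j] len 2
[j] len 1
[j, e] len 2
[j, e, m] len 3
[m, e] len 2
[m, e, j] len 3
[e, j, m] len 3
[m, j] len 2
[m, j, e] len 3
[e, j] len 2
[j, e] len 2
[e, j] len 2
[j] len 1
[j] len 1
[j, m] len 2
[j, m, b] len 3
[b, m] len 2
[b, m, e] len 3
[m, e, b] len 3
Longest all-distinct length: 3.

3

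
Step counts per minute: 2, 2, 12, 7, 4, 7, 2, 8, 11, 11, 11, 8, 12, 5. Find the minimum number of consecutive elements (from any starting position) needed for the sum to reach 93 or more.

11

Extend right; whenever the sum reaches 93, record the length and shrink from the left:
add 2: running sum 2 < 93
add 2: running sum 4 < 93
add 12: running sum 16 < 93
add 7: running sum 23 < 93
add 4: running sum 27 < 93
add 7: running sum 34 < 93
add 2: running sum 36 < 93
add 8: running sum 44 < 93
add 11: running sum 55 < 93
add 11: running sum 66 < 93
add 11: running sum 77 < 93
add 8: running sum 85 < 93
add 12: shortest ending here [12, 7, 4, 7, 2, 8, 11, 11, 11, 8, 12] sum 93, len 11
add 5: shortest ending here [12, 7, 4, 7, 2, 8, 11, 11, 11, 8, 12, 5] sum 98, len 12
Shortest qualifying length: 11.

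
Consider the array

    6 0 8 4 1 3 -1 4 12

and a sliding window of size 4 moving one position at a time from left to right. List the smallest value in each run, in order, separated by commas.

(6, 0, 8, 4) → min 0
(0, 8, 4, 1) → min 0
(8, 4, 1, 3) → min 1
(4, 1, 3, -1) → min -1
(1, 3, -1, 4) → min -1
(3, -1, 4, 12) → min -1

0, 0, 1, -1, -1, -1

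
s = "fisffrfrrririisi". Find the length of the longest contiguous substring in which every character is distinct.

add f: [f] len 1
add i: [f, i] len 2
add s: [f, i, s] len 3
add f (repeat f, move left end past it): [i, s, f] len 3
add f (repeat f, move left end past it): [f] len 1
add r: [f, r] len 2
add f (repeat f, move left end past it): [r, f] len 2
add r (repeat r, move left end past it): [f, r] len 2
add r (repeat r, move left end past it): [r] len 1
add r (repeat r, move left end past it): [r] len 1
add i: [r, i] len 2
add r (repeat r, move left end past it): [i, r] len 2
add i (repeat i, move left end past it): [r, i] len 2
add i (repeat i, move left end past it): [i] len 1
add s: [i, s] len 2
add i (repeat i, move left end past it): [s, i] len 2
Longest all-distinct length: 3.

3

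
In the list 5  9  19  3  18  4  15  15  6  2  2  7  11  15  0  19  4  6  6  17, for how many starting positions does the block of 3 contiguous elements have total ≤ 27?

5 9 19 → sum 33
9 19 3 → sum 31
19 3 18 → sum 40
3 18 4 → sum 25  ≤ 27 ✓
18 4 15 → sum 37
4 15 15 → sum 34
15 15 6 → sum 36
15 6 2 → sum 23  ≤ 27 ✓
6 2 2 → sum 10  ≤ 27 ✓
2 2 7 → sum 11  ≤ 27 ✓
2 7 11 → sum 20  ≤ 27 ✓
7 11 15 → sum 33
11 15 0 → sum 26  ≤ 27 ✓
15 0 19 → sum 34
0 19 4 → sum 23  ≤ 27 ✓
19 4 6 → sum 29
4 6 6 → sum 16  ≤ 27 ✓
6 6 17 → sum 29
8 windows satisfy the condition.

8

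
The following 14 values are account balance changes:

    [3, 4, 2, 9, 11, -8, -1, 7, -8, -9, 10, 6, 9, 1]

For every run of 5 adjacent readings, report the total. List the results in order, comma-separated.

29, 18, 13, 18, 1, -19, -1, 6, 8, 17

[3, 4, 2, 9, 11] → sum 29
[4, 2, 9, 11, -8] → sum 18
[2, 9, 11, -8, -1] → sum 13
[9, 11, -8, -1, 7] → sum 18
[11, -8, -1, 7, -8] → sum 1
[-8, -1, 7, -8, -9] → sum -19
[-1, 7, -8, -9, 10] → sum -1
[7, -8, -9, 10, 6] → sum 6
[-8, -9, 10, 6, 9] → sum 8
[-9, 10, 6, 9, 1] → sum 17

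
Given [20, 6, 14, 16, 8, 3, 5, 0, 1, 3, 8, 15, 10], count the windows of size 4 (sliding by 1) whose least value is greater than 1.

20 6 14 16 → min 6  > 1 ✓
6 14 16 8 → min 6  > 1 ✓
14 16 8 3 → min 3  > 1 ✓
16 8 3 5 → min 3  > 1 ✓
8 3 5 0 → min 0
3 5 0 1 → min 0
5 0 1 3 → min 0
0 1 3 8 → min 0
1 3 8 15 → min 1
3 8 15 10 → min 3  > 1 ✓
5 windows satisfy the condition.

5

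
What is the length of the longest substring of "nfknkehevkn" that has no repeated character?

5

add n: [n] len 1
add f: [n, f] len 2
add k: [n, f, k] len 3
add n (repeat n, move left end past it): [f, k, n] len 3
add k (repeat k, move left end past it): [n, k] len 2
add e: [n, k, e] len 3
add h: [n, k, e, h] len 4
add e (repeat e, move left end past it): [h, e] len 2
add v: [h, e, v] len 3
add k: [h, e, v, k] len 4
add n: [h, e, v, k, n] len 5
Longest all-distinct length: 5.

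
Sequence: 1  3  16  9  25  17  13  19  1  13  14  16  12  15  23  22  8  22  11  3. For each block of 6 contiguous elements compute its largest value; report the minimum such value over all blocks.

16

1 3 16 9 25 17 → max 25
3 16 9 25 17 13 → max 25
16 9 25 17 13 19 → max 25
9 25 17 13 19 1 → max 25
25 17 13 19 1 13 → max 25
17 13 19 1 13 14 → max 19
13 19 1 13 14 16 → max 19
19 1 13 14 16 12 → max 19
1 13 14 16 12 15 → max 16
13 14 16 12 15 23 → max 23
14 16 12 15 23 22 → max 23
16 12 15 23 22 8 → max 23
12 15 23 22 8 22 → max 23
15 23 22 8 22 11 → max 23
23 22 8 22 11 3 → max 23
Minimum of these is 16.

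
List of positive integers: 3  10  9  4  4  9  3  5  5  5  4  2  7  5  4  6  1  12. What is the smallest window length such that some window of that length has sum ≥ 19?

add 3: running sum 3 < 19
add 10: running sum 13 < 19
end 2: [10, 9] sum 19, len 2
end 3: [10, 9, 4] sum 23, len 3
end 4: [10, 9, 4, 4] sum 27, len 4
end 5: [9, 4, 4, 9] sum 26, len 4
end 6: [4, 4, 9, 3] sum 20, len 4
end 7: [4, 9, 3, 5] sum 21, len 4
end 8: [9, 3, 5, 5] sum 22, len 4
end 9: [9, 3, 5, 5, 5] sum 27, len 5
end 10: [5, 5, 5, 4] sum 19, len 4
end 11: [5, 5, 5, 4, 2] sum 21, len 5
end 12: [5, 5, 4, 2, 7] sum 23, len 5
end 13: [5, 4, 2, 7, 5] sum 23, len 5
end 14: [4, 2, 7, 5, 4] sum 22, len 5
end 15: [7, 5, 4, 6] sum 22, len 4
end 16: [7, 5, 4, 6, 1] sum 23, len 5
end 17: [6, 1, 12] sum 19, len 3
Shortest qualifying length: 2.

2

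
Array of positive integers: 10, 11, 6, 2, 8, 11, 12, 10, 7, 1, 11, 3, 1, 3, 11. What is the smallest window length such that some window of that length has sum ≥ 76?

9

add 10: running sum 10 < 76
add 11: running sum 21 < 76
add 6: running sum 27 < 76
add 2: running sum 29 < 76
add 8: running sum 37 < 76
add 11: running sum 48 < 76
add 12: running sum 60 < 76
add 10: running sum 70 < 76
end 8: [10, 11, 6, 2, 8, 11, 12, 10, 7] sum 77, len 9
end 9: [10, 11, 6, 2, 8, 11, 12, 10, 7, 1] sum 78, len 10
end 10: [11, 6, 2, 8, 11, 12, 10, 7, 1, 11] sum 79, len 10
end 11: [11, 6, 2, 8, 11, 12, 10, 7, 1, 11, 3] sum 82, len 11
end 12: [11, 6, 2, 8, 11, 12, 10, 7, 1, 11, 3, 1] sum 83, len 12
end 13: [11, 6, 2, 8, 11, 12, 10, 7, 1, 11, 3, 1, 3] sum 86, len 13
end 14: [8, 11, 12, 10, 7, 1, 11, 3, 1, 3, 11] sum 78, len 11
Shortest qualifying length: 9.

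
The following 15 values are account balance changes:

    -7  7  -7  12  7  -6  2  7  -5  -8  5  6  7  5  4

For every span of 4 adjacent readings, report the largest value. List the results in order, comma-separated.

12, 12, 12, 12, 7, 7, 7, 7, 6, 7, 7, 7

Sliding a size-4 window across the 15 values:
-7 7 -7 12 → max 12
7 -7 12 7 → max 12
-7 12 7 -6 → max 12
12 7 -6 2 → max 12
7 -6 2 7 → max 7
-6 2 7 -5 → max 7
2 7 -5 -8 → max 7
7 -5 -8 5 → max 7
-5 -8 5 6 → max 6
-8 5 6 7 → max 7
5 6 7 5 → max 7
6 7 5 4 → max 7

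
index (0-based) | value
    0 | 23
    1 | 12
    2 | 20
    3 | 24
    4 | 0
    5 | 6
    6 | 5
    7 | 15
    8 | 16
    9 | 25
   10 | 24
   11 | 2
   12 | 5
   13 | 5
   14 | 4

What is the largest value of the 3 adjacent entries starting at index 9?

Elements at indices 9..11: 25, 24, 2
max(25, 24, 2) = 25

25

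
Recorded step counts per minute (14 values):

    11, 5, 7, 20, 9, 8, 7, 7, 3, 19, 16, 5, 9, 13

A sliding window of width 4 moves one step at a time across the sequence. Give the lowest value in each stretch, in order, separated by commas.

5, 5, 7, 7, 7, 3, 3, 3, 3, 5, 5

(11, 5, 7, 20) → min 5
(5, 7, 20, 9) → min 5
(7, 20, 9, 8) → min 7
(20, 9, 8, 7) → min 7
(9, 8, 7, 7) → min 7
(8, 7, 7, 3) → min 3
(7, 7, 3, 19) → min 3
(7, 3, 19, 16) → min 3
(3, 19, 16, 5) → min 3
(19, 16, 5, 9) → min 5
(16, 5, 9, 13) → min 5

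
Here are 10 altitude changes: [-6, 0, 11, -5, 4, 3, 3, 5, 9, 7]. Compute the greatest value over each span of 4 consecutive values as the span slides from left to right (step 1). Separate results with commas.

11, 11, 11, 4, 5, 9, 9

Sliding a size-4 window across the 10 values:
-6 0 11 -5 → max 11
0 11 -5 4 → max 11
11 -5 4 3 → max 11
-5 4 3 3 → max 4
4 3 3 5 → max 5
3 3 5 9 → max 9
3 5 9 7 → max 9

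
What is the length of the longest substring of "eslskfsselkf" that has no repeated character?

5

add e: [e] len 1
add s: [e, s] len 2
add l: [e, s, l] len 3
add s (repeat s, move left end past it): [l, s] len 2
add k: [l, s, k] len 3
add f: [l, s, k, f] len 4
add s (repeat s, move left end past it): [k, f, s] len 3
add s (repeat s, move left end past it): [s] len 1
add e: [s, e] len 2
add l: [s, e, l] len 3
add k: [s, e, l, k] len 4
add f: [s, e, l, k, f] len 5
Longest all-distinct length: 5.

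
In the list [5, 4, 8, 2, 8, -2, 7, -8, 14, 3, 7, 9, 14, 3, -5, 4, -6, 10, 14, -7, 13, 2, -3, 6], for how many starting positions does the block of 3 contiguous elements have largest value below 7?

3

[5, 4, 8] → max 8
[4, 8, 2] → max 8
[8, 2, 8] → max 8
[2, 8, -2] → max 8
[8, -2, 7] → max 8
[-2, 7, -8] → max 7
[7, -8, 14] → max 14
[-8, 14, 3] → max 14
[14, 3, 7] → max 14
[3, 7, 9] → max 9
[7, 9, 14] → max 14
[9, 14, 3] → max 14
[14, 3, -5] → max 14
[3, -5, 4] → max 4  < 7 ✓
[-5, 4, -6] → max 4  < 7 ✓
[4, -6, 10] → max 10
[-6, 10, 14] → max 14
[10, 14, -7] → max 14
[14, -7, 13] → max 14
[-7, 13, 2] → max 13
[13, 2, -3] → max 13
[2, -3, 6] → max 6  < 7 ✓
3 windows satisfy the condition.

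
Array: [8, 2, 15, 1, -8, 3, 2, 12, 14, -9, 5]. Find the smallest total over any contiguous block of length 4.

-2

Each size-4 window and its sum:
8 2 15 1 → sum 26
2 15 1 -8 → sum 10
15 1 -8 3 → sum 11
1 -8 3 2 → sum -2
-8 3 2 12 → sum 9
3 2 12 14 → sum 31
2 12 14 -9 → sum 19
12 14 -9 5 → sum 22
Smallest of these is -2.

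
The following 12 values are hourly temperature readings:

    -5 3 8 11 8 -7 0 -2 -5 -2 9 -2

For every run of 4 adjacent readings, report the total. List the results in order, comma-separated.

17, 30, 20, 12, -1, -14, -9, 0, 0

[-5, 3, 8, 11] → sum 17
[3, 8, 11, 8] → sum 30
[8, 11, 8, -7] → sum 20
[11, 8, -7, 0] → sum 12
[8, -7, 0, -2] → sum -1
[-7, 0, -2, -5] → sum -14
[0, -2, -5, -2] → sum -9
[-2, -5, -2, 9] → sum 0
[-5, -2, 9, -2] → sum 0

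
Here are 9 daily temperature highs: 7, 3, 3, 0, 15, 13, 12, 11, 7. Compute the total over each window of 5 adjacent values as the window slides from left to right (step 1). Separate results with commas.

[7, 3, 3, 0, 15] → sum 28
[3, 3, 0, 15, 13] → sum 34
[3, 0, 15, 13, 12] → sum 43
[0, 15, 13, 12, 11] → sum 51
[15, 13, 12, 11, 7] → sum 58

28, 34, 43, 51, 58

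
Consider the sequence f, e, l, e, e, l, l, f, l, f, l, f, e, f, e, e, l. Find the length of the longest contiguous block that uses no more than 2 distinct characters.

7

[f] 1 distinct, len 1
[f, e] 2 distinct, len 2
[e, l] 2 distinct, len 2
[e, l, e] 2 distinct, len 3
[e, l, e, e] 2 distinct, len 4
[e, l, e, e, l] 2 distinct, len 5
[e, l, e, e, l, l] 2 distinct, len 6
[l, l, f] 2 distinct, len 3
[l, l, f, l] 2 distinct, len 4
[l, l, f, l, f] 2 distinct, len 5
[l, l, f, l, f, l] 2 distinct, len 6
[l, l, f, l, f, l, f] 2 distinct, len 7
[f, e] 2 distinct, len 2
[f, e, f] 2 distinct, len 3
[f, e, f, e] 2 distinct, len 4
[f, e, f, e, e] 2 distinct, len 5
[e, e, l] 2 distinct, len 3
Longest length with ≤2 distinct: 7.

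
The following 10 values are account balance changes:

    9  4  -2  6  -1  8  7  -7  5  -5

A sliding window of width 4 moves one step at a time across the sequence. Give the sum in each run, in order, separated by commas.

17, 7, 11, 20, 7, 13, 0

9 4 -2 6 → sum 17
4 -2 6 -1 → sum 7
-2 6 -1 8 → sum 11
6 -1 8 7 → sum 20
-1 8 7 -7 → sum 7
8 7 -7 5 → sum 13
7 -7 5 -5 → sum 0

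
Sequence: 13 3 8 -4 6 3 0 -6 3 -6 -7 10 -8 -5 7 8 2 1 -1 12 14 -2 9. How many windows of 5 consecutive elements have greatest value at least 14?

13 3 8 -4 6 → max 13
3 8 -4 6 3 → max 8
8 -4 6 3 0 → max 8
-4 6 3 0 -6 → max 6
6 3 0 -6 3 → max 6
3 0 -6 3 -6 → max 3
0 -6 3 -6 -7 → max 3
-6 3 -6 -7 10 → max 10
3 -6 -7 10 -8 → max 10
-6 -7 10 -8 -5 → max 10
-7 10 -8 -5 7 → max 10
10 -8 -5 7 8 → max 10
-8 -5 7 8 2 → max 8
-5 7 8 2 1 → max 8
7 8 2 1 -1 → max 8
8 2 1 -1 12 → max 12
2 1 -1 12 14 → max 14  ≥ 14 ✓
1 -1 12 14 -2 → max 14  ≥ 14 ✓
-1 12 14 -2 9 → max 14  ≥ 14 ✓
3 windows satisfy the condition.

3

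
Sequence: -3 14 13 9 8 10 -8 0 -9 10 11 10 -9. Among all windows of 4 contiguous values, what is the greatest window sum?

[-3, 14, 13, 9] → sum 33
[14, 13, 9, 8] → sum 44
[13, 9, 8, 10] → sum 40
[9, 8, 10, -8] → sum 19
[8, 10, -8, 0] → sum 10
[10, -8, 0, -9] → sum -7
[-8, 0, -9, 10] → sum -7
[0, -9, 10, 11] → sum 12
[-9, 10, 11, 10] → sum 22
[10, 11, 10, -9] → sum 22
Greatest of these is 44.

44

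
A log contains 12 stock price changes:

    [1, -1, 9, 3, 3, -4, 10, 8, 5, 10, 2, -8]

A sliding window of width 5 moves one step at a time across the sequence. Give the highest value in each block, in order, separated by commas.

9, 9, 10, 10, 10, 10, 10, 10

Sliding a size-5 window across the 12 values:
[1, -1, 9, 3, 3] → max 9
[-1, 9, 3, 3, -4] → max 9
[9, 3, 3, -4, 10] → max 10
[3, 3, -4, 10, 8] → max 10
[3, -4, 10, 8, 5] → max 10
[-4, 10, 8, 5, 10] → max 10
[10, 8, 5, 10, 2] → max 10
[8, 5, 10, 2, -8] → max 10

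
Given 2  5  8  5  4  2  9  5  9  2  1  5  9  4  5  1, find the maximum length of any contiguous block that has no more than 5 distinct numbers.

[2] 1 distinct, len 1
[2, 5] 2 distinct, len 2
[2, 5, 8] 3 distinct, len 3
[2, 5, 8, 5] 3 distinct, len 4
[2, 5, 8, 5, 4] 4 distinct, len 5
[2, 5, 8, 5, 4, 2] 4 distinct, len 6
[2, 5, 8, 5, 4, 2, 9] 5 distinct, len 7
[2, 5, 8, 5, 4, 2, 9, 5] 5 distinct, len 8
[2, 5, 8, 5, 4, 2, 9, 5, 9] 5 distinct, len 9
[2, 5, 8, 5, 4, 2, 9, 5, 9, 2] 5 distinct, len 10
[5, 4, 2, 9, 5, 9, 2, 1] 5 distinct, len 8
[5, 4, 2, 9, 5, 9, 2, 1, 5] 5 distinct, len 9
[5, 4, 2, 9, 5, 9, 2, 1, 5, 9] 5 distinct, len 10
[5, 4, 2, 9, 5, 9, 2, 1, 5, 9, 4] 5 distinct, len 11
[5, 4, 2, 9, 5, 9, 2, 1, 5, 9, 4, 5] 5 distinct, len 12
[5, 4, 2, 9, 5, 9, 2, 1, 5, 9, 4, 5, 1] 5 distinct, len 13
Longest length with ≤5 distinct: 13.

13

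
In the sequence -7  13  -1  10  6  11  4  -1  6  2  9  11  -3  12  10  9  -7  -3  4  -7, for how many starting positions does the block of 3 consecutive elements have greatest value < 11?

8

(-7, 13, -1) → max 13
(13, -1, 10) → max 13
(-1, 10, 6) → max 10  < 11 ✓
(10, 6, 11) → max 11
(6, 11, 4) → max 11
(11, 4, -1) → max 11
(4, -1, 6) → max 6  < 11 ✓
(-1, 6, 2) → max 6  < 11 ✓
(6, 2, 9) → max 9  < 11 ✓
(2, 9, 11) → max 11
(9, 11, -3) → max 11
(11, -3, 12) → max 12
(-3, 12, 10) → max 12
(12, 10, 9) → max 12
(10, 9, -7) → max 10  < 11 ✓
(9, -7, -3) → max 9  < 11 ✓
(-7, -3, 4) → max 4  < 11 ✓
(-3, 4, -7) → max 4  < 11 ✓
8 windows satisfy the condition.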